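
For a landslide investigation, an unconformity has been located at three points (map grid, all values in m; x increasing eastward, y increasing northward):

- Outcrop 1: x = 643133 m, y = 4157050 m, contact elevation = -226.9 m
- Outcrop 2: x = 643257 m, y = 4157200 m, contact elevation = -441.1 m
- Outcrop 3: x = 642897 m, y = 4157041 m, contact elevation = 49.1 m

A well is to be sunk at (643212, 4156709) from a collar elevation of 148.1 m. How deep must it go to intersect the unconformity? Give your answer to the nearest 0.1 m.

303.6 m

Two edge vectors: Outcrop 1→Outcrop 2 = (124, 150, -214.2), Outcrop 1→Outcrop 3 = (-236, -9, 276).
Normal n = (Outcrop 1→Outcrop 2) × (Outcrop 1→Outcrop 3) = (39472.2, 16327.2, 34284).
So ∂z/∂x = −n_x/n_z = −1.151330067 and ∂z/∂y = −n_y/n_z = −0.476233812.
Intercept c from Outcrop 1: -226.9 + 740458.36 + 1979727.77 = 2719959.23.
At (643212, 4156709): z_contact = −740549.31 − 1979565.37 + 2719959.23 = -155.46 m.
Depth below ground = 148.1 − (-155.46) = 303.6 m.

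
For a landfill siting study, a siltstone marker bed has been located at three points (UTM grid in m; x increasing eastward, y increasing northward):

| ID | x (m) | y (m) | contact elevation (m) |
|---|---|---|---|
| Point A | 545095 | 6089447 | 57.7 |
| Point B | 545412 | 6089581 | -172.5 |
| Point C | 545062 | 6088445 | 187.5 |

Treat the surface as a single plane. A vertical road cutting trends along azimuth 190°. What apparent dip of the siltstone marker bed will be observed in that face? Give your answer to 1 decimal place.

12.6°

Let the plane be z = a·x + b·y + c.
Point B−Point A: 317a + 134b = −230.2;  Point C−Point A: −33a − 1002b = 129.8.
Solving gives a = −0.68090, b = −0.10712.
Unit vector along 190° is (sin 190°, cos 190°) = (-0.1736, -0.9848).
Slope in that direction = a·(-0.1736) + b·(-0.9848) = 0.22373.
Apparent dip = arctan|0.22373| = 12.6° (true dip is 34.6°, so apparent ≤ true as expected).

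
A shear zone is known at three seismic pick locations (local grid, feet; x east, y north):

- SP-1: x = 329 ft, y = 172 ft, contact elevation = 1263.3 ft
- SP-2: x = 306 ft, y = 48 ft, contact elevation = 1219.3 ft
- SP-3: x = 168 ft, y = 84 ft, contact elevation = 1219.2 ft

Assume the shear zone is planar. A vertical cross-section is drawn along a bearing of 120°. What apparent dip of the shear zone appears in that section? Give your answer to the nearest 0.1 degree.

5.3°

Let the plane be z = a·x + b·y + c.
SP-2−SP-1: −23a − 124b = −44;  SP-3−SP-1: −161a − 88b = −44.1.
Solving gives a = 0.08899, b = 0.33833.
Unit vector along 120° is (sin 120°, cos 120°) = (0.8660, -0.5000).
Slope in that direction = a·(0.8660) + b·(-0.5000) = −0.09210.
Apparent dip = arctan|0.09210| = 5.3° (true dip is 19.3°, so apparent ≤ true as expected).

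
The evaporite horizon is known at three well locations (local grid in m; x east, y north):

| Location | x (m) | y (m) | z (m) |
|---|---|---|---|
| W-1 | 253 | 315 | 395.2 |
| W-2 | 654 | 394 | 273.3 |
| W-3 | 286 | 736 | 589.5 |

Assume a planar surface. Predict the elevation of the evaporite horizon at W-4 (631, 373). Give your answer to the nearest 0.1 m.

Let the plane be z = a·x + b·y + c.
W-2−W-1: 401a + 79b = −121.9;  W-3−W-1: 33a + 421b = 194.3.
Solving gives a = −0.40111, b = 0.49296.
Then c = 395.2 − a·253 − b·315 = 341.40.
At (631, 373): z = −253.1 + 183.9 + 341.40 = 272.2 m.

272.2 m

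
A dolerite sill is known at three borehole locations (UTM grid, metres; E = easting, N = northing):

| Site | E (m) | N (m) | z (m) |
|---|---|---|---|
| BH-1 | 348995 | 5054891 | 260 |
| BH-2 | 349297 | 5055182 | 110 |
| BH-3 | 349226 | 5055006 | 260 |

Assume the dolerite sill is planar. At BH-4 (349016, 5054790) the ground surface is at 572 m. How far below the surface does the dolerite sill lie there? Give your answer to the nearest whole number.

Let the plane be z = a·E + b·N + c.
BH-2−BH-1: 302a + 291b = −150;  BH-3−BH-1: 231a + 115b = 0.
Solving gives a = 0.53091625, b = −1.06644917.
Then c = 260 − a·348995 − b·5054891 = 5205757.20.
At (349016, 5054790): z_contact = 185298.3 − 5390676.6 + 5205757.20 = 378.9 m.
Depth below ground = 572 − 378.9 = 193 m.

193 m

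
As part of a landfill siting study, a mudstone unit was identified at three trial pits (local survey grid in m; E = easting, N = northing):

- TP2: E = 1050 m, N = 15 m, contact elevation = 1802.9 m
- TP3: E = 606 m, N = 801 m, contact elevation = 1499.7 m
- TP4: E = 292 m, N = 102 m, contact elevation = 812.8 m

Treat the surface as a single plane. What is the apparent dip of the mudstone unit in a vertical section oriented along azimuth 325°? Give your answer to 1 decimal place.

25.0°

Let the plane be z = a·E + b·N + c.
TP3−TP2: −444a + 786b = −303.2;  TP4−TP2: −758a + 87b = −990.1.
Solving gives a = 1.34942, b = 0.37651.
Unit vector along 325° is (sin 325°, cos 325°) = (-0.5736, 0.8192).
Slope in that direction = a·(-0.5736) + b·(0.8192) = −0.46557.
Apparent dip = arctan|0.46557| = 25.0° (true dip is 54.5°, so apparent ≤ true as expected).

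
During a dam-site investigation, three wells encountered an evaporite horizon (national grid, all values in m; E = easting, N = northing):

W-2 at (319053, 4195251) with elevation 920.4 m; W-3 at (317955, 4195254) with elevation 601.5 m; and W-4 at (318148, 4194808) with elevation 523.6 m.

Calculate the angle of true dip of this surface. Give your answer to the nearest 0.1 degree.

Let the plane be z = a·E + b·N + c.
W-3−W-2: −1098a + 3b = −318.9;  W-4−W-2: −905a − 443b = −396.8.
Solving gives a = 0.29126, b = 0.30070.
Gradient magnitude |∇z| = √(a² + b²) = √(0.08483 + 0.09042) = 0.41863.
True dip = arctan(0.41863) = 22.7°, dipping toward SW (azimuth ≈ 224°).

22.7°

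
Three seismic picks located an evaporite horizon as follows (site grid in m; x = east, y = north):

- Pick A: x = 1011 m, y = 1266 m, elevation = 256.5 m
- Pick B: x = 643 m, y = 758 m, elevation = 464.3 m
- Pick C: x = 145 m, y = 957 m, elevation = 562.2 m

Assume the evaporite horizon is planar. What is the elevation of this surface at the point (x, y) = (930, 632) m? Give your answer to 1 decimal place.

Two edge vectors: Pick A→Pick B = (-368, -508, 207.8), Pick A→Pick C = (-866, -309, 305.7).
Normal n = (Pick A→Pick B) × (Pick A→Pick C) = (-91085.4, -67457.2, -326216).
So ∂z/∂x = −n_x/n_z = −0.279218 and ∂z/∂y = −n_y/n_z = −0.206787.
Intercept c from Pick A: 256.5 + 282.29 + 261.79 = 800.58.
At (930, 632): z = −259.7 − 130.7 + 800.58 = 410.2 m.

410.2 m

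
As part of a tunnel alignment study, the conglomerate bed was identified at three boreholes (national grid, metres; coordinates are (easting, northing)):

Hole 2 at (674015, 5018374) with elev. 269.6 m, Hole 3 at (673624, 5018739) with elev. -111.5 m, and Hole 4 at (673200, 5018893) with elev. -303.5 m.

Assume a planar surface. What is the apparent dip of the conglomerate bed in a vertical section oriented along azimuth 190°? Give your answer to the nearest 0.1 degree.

Let the plane be z = a·E + b·N + c.
Hole 3−Hole 2: −391a + 365b = −381.1;  Hole 4−Hole 2: −815a + 519b = −573.1.
Solving gives a = 0.12048, b = −0.91505.
Unit vector along 190° is (sin 190°, cos 190°) = (-0.1736, -0.9848).
Slope in that direction = a·(-0.1736) + b·(-0.9848) = 0.88023.
Apparent dip = arctan|0.88023| = 41.4° (true dip is 42.7°, so apparent ≤ true as expected).

41.4°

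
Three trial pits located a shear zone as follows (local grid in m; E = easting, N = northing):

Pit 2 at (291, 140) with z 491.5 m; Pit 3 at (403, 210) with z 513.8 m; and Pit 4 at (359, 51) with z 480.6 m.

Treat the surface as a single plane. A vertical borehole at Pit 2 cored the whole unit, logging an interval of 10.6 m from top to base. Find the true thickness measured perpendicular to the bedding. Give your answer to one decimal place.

Let the plane be z = a·E + b·N + c.
Pit 3−Pit 2: 112a + 70b = 22.3;  Pit 4−Pit 2: 68a − 89b = −10.9.
Solving gives a = 0.08295, b = 0.18585.
|∇z| = √(a²+b²) = 0.20352, so dip δ = arctan(0.20352) = 11.50°.
True thickness = vertical thickness × cos δ = 10.6 × cos 11.50° = 10.4 m.

10.4 m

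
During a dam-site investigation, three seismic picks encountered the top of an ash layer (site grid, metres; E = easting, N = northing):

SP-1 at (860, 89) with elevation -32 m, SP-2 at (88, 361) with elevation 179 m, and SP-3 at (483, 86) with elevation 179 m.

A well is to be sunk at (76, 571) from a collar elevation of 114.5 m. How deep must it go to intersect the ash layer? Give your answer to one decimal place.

95.8 m

Two edge vectors: SP-1→SP-2 = (-772, 272, 211), SP-1→SP-3 = (-377, -3, 211).
Normal n = (SP-1→SP-2) × (SP-1→SP-3) = (58025, 83345, 104860).
So ∂z/∂E = −n_x/n_z = −0.55336 and ∂z/∂N = −n_y/n_z = −0.79482.
Intercept c from SP-1: -32 + 475.89 + 70.74 = 514.63.
At (76, 571): z_contact = −42.06 − 453.84 + 514.63 = 18.73 m.
Depth below ground = 114.5 − 18.73 = 95.8 m.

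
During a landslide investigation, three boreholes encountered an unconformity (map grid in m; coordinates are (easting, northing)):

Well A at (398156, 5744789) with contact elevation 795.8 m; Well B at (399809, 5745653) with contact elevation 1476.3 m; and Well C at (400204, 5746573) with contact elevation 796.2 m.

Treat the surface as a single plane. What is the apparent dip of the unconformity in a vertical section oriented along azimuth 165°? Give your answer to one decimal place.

54.6°

Two edge vectors: Well A→Well B = (1653, 864, 680.5), Well A→Well C = (2048, 1784, 0.4).
Normal n = (Well A→Well B) × (Well A→Well C) = (-1213666.4, 1393002.8, 1179480).
So ∂z/∂E = −n_x/n_z = 1.02898 and ∂z/∂N = −n_y/n_z = −1.18103.
Unit vector along 165° is (sin 165°, cos 165°) = (0.2588, -0.9659).
Slope in that direction = a·(0.2588) + b·(-0.9659) = 1.40711.
Apparent dip = arctan|1.40711| = 54.6° (true dip is 57.4°, so apparent ≤ true as expected).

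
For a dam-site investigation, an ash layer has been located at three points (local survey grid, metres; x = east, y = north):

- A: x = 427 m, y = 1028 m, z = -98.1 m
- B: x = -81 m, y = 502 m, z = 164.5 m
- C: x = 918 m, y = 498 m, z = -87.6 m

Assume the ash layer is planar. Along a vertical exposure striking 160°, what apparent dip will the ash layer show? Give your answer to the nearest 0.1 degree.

Two edge vectors: A→B = (-508, -526, 262.6), A→C = (491, -530, 10.5).
Normal n = (A→B) × (A→C) = (133655, 134270.6, 527506).
So ∂z/∂x = −n_x/n_z = −0.25337 and ∂z/∂y = −n_y/n_z = −0.25454.
Unit vector along 160° is (sin 160°, cos 160°) = (0.3420, -0.9397).
Slope in that direction = a·(0.3420) + b·(-0.9397) = 0.15253.
Apparent dip = arctan|0.15253| = 8.7° (true dip is 19.8°, so apparent ≤ true as expected).

8.7°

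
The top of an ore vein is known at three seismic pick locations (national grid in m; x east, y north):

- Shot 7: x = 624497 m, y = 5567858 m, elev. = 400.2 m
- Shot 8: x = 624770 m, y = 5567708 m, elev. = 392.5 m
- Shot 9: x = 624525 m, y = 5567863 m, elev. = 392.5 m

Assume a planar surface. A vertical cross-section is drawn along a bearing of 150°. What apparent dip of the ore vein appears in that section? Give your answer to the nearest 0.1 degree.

Let the plane be z = a·x + b·y + c.
Shot 8−Shot 7: 273a − 150b = −7.7;  Shot 9−Shot 7: 28a + 5b = −7.7.
Solving gives a = −0.21447, b = −0.33899.
Unit vector along 150° is (sin 150°, cos 150°) = (0.5000, -0.8660).
Slope in that direction = a·(0.5000) + b·(-0.8660) = 0.18634.
Apparent dip = arctan|0.18634| = 10.6° (true dip is 21.9°, so apparent ≤ true as expected).

10.6°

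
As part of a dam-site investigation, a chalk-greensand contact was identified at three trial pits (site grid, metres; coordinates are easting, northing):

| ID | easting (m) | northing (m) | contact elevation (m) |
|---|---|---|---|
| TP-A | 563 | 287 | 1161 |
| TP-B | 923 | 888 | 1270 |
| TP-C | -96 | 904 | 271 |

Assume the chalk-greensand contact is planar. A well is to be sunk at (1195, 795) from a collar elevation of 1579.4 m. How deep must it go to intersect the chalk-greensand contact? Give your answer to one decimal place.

7.1 m

Two edge vectors: TP-A→TP-B = (360, 601, 109), TP-A→TP-C = (-659, 617, -890).
Normal n = (TP-A→TP-B) × (TP-A→TP-C) = (-602143, 248569, 618179).
So ∂z/∂easting = −n_x/n_z = 0.974059 and ∂z/∂northing = −n_y/n_z = −0.402099.
Intercept c from TP-A: 1161 − 548.40 + 115.40 = 728.01.
At (1195, 795): z_contact = 1164.00 − 319.67 + 728.01 = 1572.34 m.
Depth below ground = 1579.4 − 1572.34 = 7.1 m.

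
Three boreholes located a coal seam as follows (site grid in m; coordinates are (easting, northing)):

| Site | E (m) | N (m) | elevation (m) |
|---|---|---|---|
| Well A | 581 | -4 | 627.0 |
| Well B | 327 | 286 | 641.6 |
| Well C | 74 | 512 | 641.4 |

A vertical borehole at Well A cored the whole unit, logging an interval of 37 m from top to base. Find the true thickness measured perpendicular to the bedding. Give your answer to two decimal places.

35.29 m

Two edge vectors: Well A→Well B = (-254, 290, 14.6), Well A→Well C = (-507, 516, 14.4).
Normal n = (Well A→Well B) × (Well A→Well C) = (-3357.6, -3744.6, 15966).
So ∂z/∂E = −n_x/n_z = 0.21030 and ∂z/∂N = −n_y/n_z = 0.23454.
|∇z| = √(a²+b²) = 0.31501, so dip δ = arctan(0.31501) = 17.48°.
True thickness = vertical thickness × cos δ = 37 × cos 17.48° = 35.29 m.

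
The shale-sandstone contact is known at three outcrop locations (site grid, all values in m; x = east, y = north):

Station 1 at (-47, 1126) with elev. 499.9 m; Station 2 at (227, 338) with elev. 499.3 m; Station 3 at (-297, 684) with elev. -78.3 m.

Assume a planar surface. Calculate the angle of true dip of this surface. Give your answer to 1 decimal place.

Two edge vectors: Station 1→Station 2 = (274, -788, -0.6), Station 1→Station 3 = (-250, -442, -578.2).
Normal n = (Station 1→Station 2) × (Station 1→Station 3) = (455356.4, 158576.8, -318108).
So ∂z/∂x = −n_x/n_z = 1.43145 and ∂z/∂y = −n_y/n_z = 0.49850.
Gradient magnitude |∇z| = √(a² + b²) = √(2.04906 + 0.24850) = 1.51577.
True dip = arctan(1.51577) = 56.6°, dipping toward WSW (azimuth ≈ 251°).

56.6°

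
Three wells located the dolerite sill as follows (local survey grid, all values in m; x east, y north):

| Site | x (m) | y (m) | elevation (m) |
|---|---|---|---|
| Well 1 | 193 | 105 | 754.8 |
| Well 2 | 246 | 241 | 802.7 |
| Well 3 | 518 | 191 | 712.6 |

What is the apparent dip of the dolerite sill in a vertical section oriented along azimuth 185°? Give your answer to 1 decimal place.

Two edge vectors: Well 1→Well 2 = (53, 136, 47.9), Well 1→Well 3 = (325, 86, -42.2).
Normal n = (Well 1→Well 2) × (Well 1→Well 3) = (-9858.6, 17804.1, -39642).
So ∂z/∂x = −n_x/n_z = −0.24869 and ∂z/∂y = −n_y/n_z = 0.44912.
Unit vector along 185° is (sin 185°, cos 185°) = (-0.0872, -0.9962).
Slope in that direction = a·(-0.0872) + b·(-0.9962) = −0.42574.
Apparent dip = arctan|0.42574| = 23.1° (true dip is 27.2°, so apparent ≤ true as expected).

23.1°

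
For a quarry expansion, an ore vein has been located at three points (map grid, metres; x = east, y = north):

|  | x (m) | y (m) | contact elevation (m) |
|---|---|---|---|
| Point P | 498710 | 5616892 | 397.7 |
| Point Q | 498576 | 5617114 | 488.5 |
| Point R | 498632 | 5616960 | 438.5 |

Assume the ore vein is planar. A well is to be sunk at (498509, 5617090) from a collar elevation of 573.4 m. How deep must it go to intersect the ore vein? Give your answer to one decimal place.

Two edge vectors: Point P→Point Q = (-134, 222, 90.8), Point P→Point R = (-78, 68, 40.8).
Normal n = (Point P→Point Q) × (Point P→Point R) = (2883.2, -1615.2, 8204).
So ∂z/∂x = −n_x/n_z = −0.351438323 and ∂z/∂y = −n_y/n_z = 0.196879571.
Intercept c from Point P: 397.7 + 175265.81 − 1105851.29 = −930187.78.
At (498509, 5617090): z_contact = −175195.17 + 1105890.27 − 930187.78 = 507.32 m.
Depth below ground = 573.4 − 507.32 = 66.1 m.

66.1 m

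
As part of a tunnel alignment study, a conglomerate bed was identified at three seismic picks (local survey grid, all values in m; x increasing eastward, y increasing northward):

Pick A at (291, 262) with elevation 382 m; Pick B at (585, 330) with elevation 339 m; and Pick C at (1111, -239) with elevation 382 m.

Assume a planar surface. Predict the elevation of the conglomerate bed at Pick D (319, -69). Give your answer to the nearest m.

437 m

Two edge vectors: Pick A→Pick B = (294, 68, -43), Pick A→Pick C = (820, -501, 0).
Normal n = (Pick A→Pick B) × (Pick A→Pick C) = (-21543, -35260, -203054).
So ∂z/∂x = −n_x/n_z = −0.10609 and ∂z/∂y = −n_y/n_z = −0.17365.
Intercept c from Pick A: 382 + 30.87 + 45.50 = 458.37.
At (319, -69): z = −33.8 + 12.0 + 458.37 = 436.5 m.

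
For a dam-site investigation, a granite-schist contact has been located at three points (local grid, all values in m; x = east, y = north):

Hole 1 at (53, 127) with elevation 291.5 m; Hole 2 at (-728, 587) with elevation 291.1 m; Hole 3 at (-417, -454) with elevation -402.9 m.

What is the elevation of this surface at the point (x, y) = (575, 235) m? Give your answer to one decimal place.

628.0 m

Two edge vectors: Hole 1→Hole 2 = (-781, 460, -0.4), Hole 1→Hole 3 = (-470, -581, -694.4).
Normal n = (Hole 1→Hole 2) × (Hole 1→Hole 3) = (-319656.4, -542138.4, 669961).
So ∂z/∂x = −n_x/n_z = 0.47713 and ∂z/∂y = −n_y/n_z = 0.80921.
Intercept c from Hole 1: 291.5 − 25.29 − 102.77 = 163.44.
At (575, 235): z = 274.3 + 190.2 + 163.44 = 628.0 m.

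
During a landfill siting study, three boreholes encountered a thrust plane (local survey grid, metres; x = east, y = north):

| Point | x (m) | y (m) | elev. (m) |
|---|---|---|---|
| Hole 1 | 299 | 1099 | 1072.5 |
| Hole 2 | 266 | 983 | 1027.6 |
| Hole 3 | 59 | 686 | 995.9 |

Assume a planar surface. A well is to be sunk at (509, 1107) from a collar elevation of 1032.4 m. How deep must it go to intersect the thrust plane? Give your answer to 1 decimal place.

98.0 m

Let the plane be z = a·x + b·y + c.
Hole 2−Hole 1: −33a − 116b = −44.9;  Hole 3−Hole 1: −240a − 413b = −76.6.
Solving gives a = −0.679621, b = 0.580410.
Then c = 1072.5 − a·299 − b·1099 = 637.84.
At (509, 1107): z_contact = −345.93 + 642.51 + 637.84 = 934.42 m.
Depth below ground = 1032.4 − 934.42 = 98.0 m.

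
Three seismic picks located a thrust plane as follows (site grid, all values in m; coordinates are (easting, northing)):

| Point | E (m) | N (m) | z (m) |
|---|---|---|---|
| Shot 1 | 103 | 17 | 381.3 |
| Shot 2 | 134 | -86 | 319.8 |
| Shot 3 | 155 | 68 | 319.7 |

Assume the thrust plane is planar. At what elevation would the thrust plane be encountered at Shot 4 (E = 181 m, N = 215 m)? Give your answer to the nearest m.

311 m

Let the plane be z = a·E + b·N + c.
Shot 2−Shot 1: 31a − 103b = −61.5;  Shot 3−Shot 1: 52a + 51b = −61.6.
Solving gives a = −1.36677, b = 0.18573.
Then c = 381.3 − a·103 − b·17 = 518.92.
At (181, 215): z = −247.4 + 39.9 + 518.92 = 311.5 m.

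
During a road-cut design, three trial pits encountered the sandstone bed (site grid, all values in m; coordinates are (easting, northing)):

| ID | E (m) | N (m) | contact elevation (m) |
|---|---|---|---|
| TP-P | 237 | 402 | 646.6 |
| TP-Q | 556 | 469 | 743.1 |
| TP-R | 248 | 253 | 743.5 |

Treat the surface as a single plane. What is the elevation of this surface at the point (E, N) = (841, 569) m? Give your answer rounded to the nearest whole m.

804 m

Two edge vectors: TP-P→TP-Q = (319, 67, 96.5), TP-P→TP-R = (11, -149, 96.9).
Normal n = (TP-P→TP-Q) × (TP-P→TP-R) = (20870.8, -29849.6, -48268).
So ∂z/∂E = −n_x/n_z = 0.43239 and ∂z/∂N = −n_y/n_z = −0.61841.
Intercept c from TP-P: 646.6 − 102.48 + 248.60 = 792.72.
At (841, 569): z = 363.6 − 351.9 + 792.72 = 804.5 m.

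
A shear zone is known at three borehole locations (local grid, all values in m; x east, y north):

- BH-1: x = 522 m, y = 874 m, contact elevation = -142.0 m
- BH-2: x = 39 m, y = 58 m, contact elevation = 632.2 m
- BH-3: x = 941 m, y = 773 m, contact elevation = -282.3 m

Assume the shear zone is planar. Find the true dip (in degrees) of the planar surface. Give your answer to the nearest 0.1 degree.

Two edge vectors: BH-1→BH-2 = (-483, -816, 774.2), BH-1→BH-3 = (419, -101, -140.3).
Normal n = (BH-1→BH-2) × (BH-1→BH-3) = (192679, 256624.9, 390687).
So ∂z/∂x = −n_x/n_z = −0.49318 and ∂z/∂y = −n_y/n_z = −0.65686.
Gradient magnitude |∇z| = √(a² + b²) = √(0.24323 + 0.43146) = 0.82139.
True dip = arctan(0.82139) = 39.4°, dipping toward NE (azimuth ≈ 037°).

39.4°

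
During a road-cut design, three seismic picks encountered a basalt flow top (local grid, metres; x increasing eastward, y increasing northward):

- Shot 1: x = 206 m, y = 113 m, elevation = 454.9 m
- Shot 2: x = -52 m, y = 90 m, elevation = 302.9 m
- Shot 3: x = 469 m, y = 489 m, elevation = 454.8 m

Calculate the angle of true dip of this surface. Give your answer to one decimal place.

37.5°

Two edge vectors: Shot 1→Shot 2 = (-258, -23, -152), Shot 1→Shot 3 = (263, 376, -0.1).
Normal n = (Shot 1→Shot 2) × (Shot 1→Shot 3) = (57154.3, -40001.8, -90959).
So ∂z/∂x = −n_x/n_z = 0.62835 and ∂z/∂y = −n_y/n_z = −0.43978.
Gradient magnitude |∇z| = √(a² + b²) = √(0.39483 + 0.19341) = 0.76696.
True dip = arctan(0.76696) = 37.5°, dipping toward NW (azimuth ≈ 305°).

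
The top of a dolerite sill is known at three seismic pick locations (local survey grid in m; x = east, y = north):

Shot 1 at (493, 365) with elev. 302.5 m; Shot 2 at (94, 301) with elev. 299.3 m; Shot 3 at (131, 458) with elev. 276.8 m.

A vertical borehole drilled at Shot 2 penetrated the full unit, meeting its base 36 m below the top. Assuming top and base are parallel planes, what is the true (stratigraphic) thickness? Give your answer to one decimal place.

35.6 m

Let the plane be z = a·x + b·y + c.
Shot 2−Shot 1: −399a − 64b = −3.2;  Shot 3−Shot 1: −362a + 93b = −25.7.
Solving gives a = 0.03223, b = −0.15091.
|∇z| = √(a²+b²) = 0.15431, so dip δ = arctan(0.15431) = 8.77°.
True thickness = vertical thickness × cos δ = 36 × cos 8.77° = 35.6 m.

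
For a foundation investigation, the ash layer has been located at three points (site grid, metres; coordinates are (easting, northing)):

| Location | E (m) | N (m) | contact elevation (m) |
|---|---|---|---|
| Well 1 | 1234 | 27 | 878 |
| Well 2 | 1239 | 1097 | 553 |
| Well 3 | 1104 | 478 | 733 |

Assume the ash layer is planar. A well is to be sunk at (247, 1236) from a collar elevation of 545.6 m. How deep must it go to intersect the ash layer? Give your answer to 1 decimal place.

95.0 m

Let the plane be z = a·E + b·N + c.
Well 2−Well 1: 5a + 1070b = −325;  Well 3−Well 1: −130a + 451b = −145.
Solving gives a = 0.060663, b = −0.304022.
Then c = 878 − a·1234 − b·27 = 811.35.
At (247, 1236): z_contact = 14.98 − 375.77 + 811.35 = 450.56 m.
Depth below ground = 545.6 − 450.56 = 95.0 m.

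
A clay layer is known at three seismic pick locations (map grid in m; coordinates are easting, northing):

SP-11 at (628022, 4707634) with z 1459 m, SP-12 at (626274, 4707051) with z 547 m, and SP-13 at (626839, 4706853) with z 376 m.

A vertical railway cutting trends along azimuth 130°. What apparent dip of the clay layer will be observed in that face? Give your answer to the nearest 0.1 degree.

Let the plane be z = a·easting + b·northing + c.
SP-12−SP-11: −1748a − 583b = −912;  SP-13−SP-11: −1183a − 781b = −1083.
Solving gives a = 0.11974, b = 1.20531.
Unit vector along 130° is (sin 130°, cos 130°) = (0.7660, -0.6428).
Slope in that direction = a·(0.7660) + b·(-0.6428) = −0.68304.
Apparent dip = arctan|0.68304| = 34.3° (true dip is 50.5°, so apparent ≤ true as expected).

34.3°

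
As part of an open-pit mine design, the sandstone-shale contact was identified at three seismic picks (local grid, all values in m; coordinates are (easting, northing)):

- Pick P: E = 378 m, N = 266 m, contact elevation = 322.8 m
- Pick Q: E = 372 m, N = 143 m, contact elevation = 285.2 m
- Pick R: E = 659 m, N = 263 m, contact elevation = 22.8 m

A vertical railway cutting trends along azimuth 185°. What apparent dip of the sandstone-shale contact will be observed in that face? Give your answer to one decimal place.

14.8°

Two edge vectors: Pick P→Pick Q = (-6, -123, -37.6), Pick P→Pick R = (281, -3, -300).
Normal n = (Pick P→Pick Q) × (Pick P→Pick R) = (36787.2, -12365.6, 34581).
So ∂z/∂E = −n_x/n_z = −1.06380 and ∂z/∂N = −n_y/n_z = 0.35758.
Unit vector along 185° is (sin 185°, cos 185°) = (-0.0872, -0.9962).
Slope in that direction = a·(-0.0872) + b·(-0.9962) = −0.26351.
Apparent dip = arctan|0.26351| = 14.8° (true dip is 48.3°, so apparent ≤ true as expected).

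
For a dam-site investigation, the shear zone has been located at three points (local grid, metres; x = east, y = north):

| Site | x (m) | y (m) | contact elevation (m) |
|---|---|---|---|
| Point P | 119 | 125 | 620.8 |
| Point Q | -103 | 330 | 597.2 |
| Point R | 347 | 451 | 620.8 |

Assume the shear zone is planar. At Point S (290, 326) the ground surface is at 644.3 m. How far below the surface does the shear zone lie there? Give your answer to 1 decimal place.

Let the plane be z = a·x + b·y + c.
Point Q−Point P: −222a + 205b = −23.6;  Point R−Point P: 228a + 326b = 0.
Solving gives a = 0.06459, b = −0.04517.
Then c = 620.8 − a·119 − b·125 = 618.76.
At (290, 326): z_contact = 18.73 − 14.73 + 618.76 = 622.77 m.
Depth below ground = 644.3 − 622.77 = 21.5 m.

21.5 m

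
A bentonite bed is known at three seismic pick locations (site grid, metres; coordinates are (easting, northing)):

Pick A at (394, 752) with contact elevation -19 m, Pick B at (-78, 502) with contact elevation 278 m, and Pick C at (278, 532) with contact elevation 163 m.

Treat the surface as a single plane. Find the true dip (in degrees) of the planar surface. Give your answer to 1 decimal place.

36.4°

Let the plane be z = a·E + b·N + c.
Pick B−Pick A: −472a − 250b = 297;  Pick C−Pick A: −116a − 220b = 182.
Solving gives a = −0.26510, b = −0.68749.
Gradient magnitude |∇z| = √(a² + b²) = √(0.07028 + 0.47265) = 0.73683.
True dip = arctan(0.73683) = 36.4°, dipping toward NNE (azimuth ≈ 021°).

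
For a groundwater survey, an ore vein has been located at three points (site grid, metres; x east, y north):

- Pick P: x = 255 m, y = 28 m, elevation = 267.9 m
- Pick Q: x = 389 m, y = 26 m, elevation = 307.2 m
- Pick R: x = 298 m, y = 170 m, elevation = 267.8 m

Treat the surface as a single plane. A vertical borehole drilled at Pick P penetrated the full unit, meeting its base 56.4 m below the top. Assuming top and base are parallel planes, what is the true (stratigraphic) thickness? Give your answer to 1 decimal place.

53.9 m

Two edge vectors: Pick P→Pick Q = (134, -2, 39.3), Pick P→Pick R = (43, 142, -0.1).
Normal n = (Pick P→Pick Q) × (Pick P→Pick R) = (-5580.4, 1703.3, 19114).
So ∂z/∂x = −n_x/n_z = 0.29195 and ∂z/∂y = −n_y/n_z = −0.08911.
|∇z| = √(a²+b²) = 0.30525, so dip δ = arctan(0.30525) = 16.97°.
True thickness = vertical thickness × cos δ = 56.4 × cos 16.97° = 53.9 m.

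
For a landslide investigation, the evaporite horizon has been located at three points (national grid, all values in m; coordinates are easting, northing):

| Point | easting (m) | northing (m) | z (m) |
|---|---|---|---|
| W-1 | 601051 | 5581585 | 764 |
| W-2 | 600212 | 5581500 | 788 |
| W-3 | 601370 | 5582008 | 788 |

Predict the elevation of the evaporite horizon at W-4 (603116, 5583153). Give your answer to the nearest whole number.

820 m

Two edge vectors: W-1→W-2 = (-839, -85, 24), W-1→W-3 = (319, 423, 24).
Normal n = (W-1→W-2) × (W-1→W-3) = (-12192, 27792, -327782).
So ∂z/∂easting = −n_x/n_z = −0.03719545 and ∂z/∂northing = −n_y/n_z = 0.08478806.
Intercept c from W-1: 764 + 22356.36 − 473251.77 = −450131.40.
At (603116, 5583153): z = −22433.2 + 473384.7 − 450131.40 = 820.1 m.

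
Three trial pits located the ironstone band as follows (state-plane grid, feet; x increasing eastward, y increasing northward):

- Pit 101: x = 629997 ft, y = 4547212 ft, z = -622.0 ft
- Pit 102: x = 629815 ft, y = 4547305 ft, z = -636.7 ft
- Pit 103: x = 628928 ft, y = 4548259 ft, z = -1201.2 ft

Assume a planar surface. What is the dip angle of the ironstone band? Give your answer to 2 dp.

46.96°

Two edge vectors: Pit 101→Pit 102 = (-182, 93, -14.7), Pit 101→Pit 103 = (-1069, 1047, -579.2).
Normal n = (Pit 101→Pit 102) × (Pit 101→Pit 103) = (-38474.7, -89700.1, -91137).
So ∂z/∂x = −n_x/n_z = −0.42216 and ∂z/∂y = −n_y/n_z = −0.98423.
Gradient magnitude |∇z| = √(a² + b²) = √(0.17822 + 0.96872) = 1.07095.
True dip = arctan(1.07095) = 46.96°, dipping toward NNE (azimuth ≈ 023°).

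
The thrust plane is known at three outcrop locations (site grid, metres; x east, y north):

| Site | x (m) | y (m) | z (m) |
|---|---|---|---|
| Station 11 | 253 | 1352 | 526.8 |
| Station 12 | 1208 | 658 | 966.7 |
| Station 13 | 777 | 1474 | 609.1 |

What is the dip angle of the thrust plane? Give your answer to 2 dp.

21.38°

Let the plane be z = a·x + b·y + c.
Station 12−Station 11: 955a − 694b = 439.9;  Station 13−Station 11: 524a + 122b = 82.3.
Solving gives a = 0.23072, b = −0.31637.
Gradient magnitude |∇z| = √(a² + b²) = √(0.05323 + 0.10009) = 0.39156.
True dip = arctan(0.39156) = 21.38°, dipping toward NW (azimuth ≈ 324°).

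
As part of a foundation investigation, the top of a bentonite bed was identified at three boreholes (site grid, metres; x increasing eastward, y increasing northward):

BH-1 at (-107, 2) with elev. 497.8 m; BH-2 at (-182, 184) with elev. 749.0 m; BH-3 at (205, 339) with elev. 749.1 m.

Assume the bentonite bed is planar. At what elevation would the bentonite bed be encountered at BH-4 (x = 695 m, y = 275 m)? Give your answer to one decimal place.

Let the plane be z = a·x + b·y + c.
BH-2−BH-1: −75a + 182b = 251.2;  BH-3−BH-1: 312a + 337b = 251.3.
Solving gives a = −0.47427, b = 1.18478.
Then c = 497.8 − a·-107 − b·2 = 444.68.
At (695, 275): z = −329.6 + 325.8 + 444.68 = 440.9 m.

440.9 m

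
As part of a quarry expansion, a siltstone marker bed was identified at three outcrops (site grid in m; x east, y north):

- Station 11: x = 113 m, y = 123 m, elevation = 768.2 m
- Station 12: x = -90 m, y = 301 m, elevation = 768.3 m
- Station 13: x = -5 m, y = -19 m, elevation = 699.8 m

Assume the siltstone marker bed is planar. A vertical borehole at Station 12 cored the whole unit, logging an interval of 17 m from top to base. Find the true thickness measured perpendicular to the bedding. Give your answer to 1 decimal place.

Let the plane be z = a·x + b·y + c.
Station 12−Station 11: −203a + 178b = 0.1;  Station 13−Station 11: −118a − 142b = −68.4.
Solving gives a = 0.24405, b = 0.27889.
|∇z| = √(a²+b²) = 0.37059, so dip δ = arctan(0.37059) = 20.33°.
True thickness = vertical thickness × cos δ = 17 × cos 20.33° = 15.9 m.

15.9 m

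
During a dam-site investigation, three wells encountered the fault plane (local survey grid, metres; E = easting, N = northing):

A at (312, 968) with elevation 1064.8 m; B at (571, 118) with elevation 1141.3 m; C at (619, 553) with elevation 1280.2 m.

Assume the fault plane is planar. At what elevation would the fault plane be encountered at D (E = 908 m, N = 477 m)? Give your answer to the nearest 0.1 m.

1549.2 m

Let the plane be z = a·E + b·N + c.
B−A: 259a − 850b = 76.5;  C−A: 307a − 415b = 215.4.
Solving gives a = 0.98617, b = 0.21049.
Then c = 1064.8 − a·312 − b·968 = 553.36.
At (908, 477): z = 895.4 + 100.4 + 553.36 = 1549.2 m.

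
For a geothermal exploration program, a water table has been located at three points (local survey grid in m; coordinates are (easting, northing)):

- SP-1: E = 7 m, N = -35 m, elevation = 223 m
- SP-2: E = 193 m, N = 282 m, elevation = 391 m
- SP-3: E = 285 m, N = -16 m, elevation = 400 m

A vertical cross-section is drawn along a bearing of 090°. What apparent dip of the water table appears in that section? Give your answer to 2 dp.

Two edge vectors: SP-1→SP-2 = (186, 317, 168), SP-1→SP-3 = (278, 19, 177).
Normal n = (SP-1→SP-2) × (SP-1→SP-3) = (52917, 13782, -84592).
So ∂z/∂E = −n_x/n_z = 0.62556 and ∂z/∂N = −n_y/n_z = 0.16292.
Unit vector along 090° is (sin 90°, cos 90°) = (1.0000, 0.0000).
Slope in that direction = a·(1.0000) + b·(0.0000) = 0.62556.
Apparent dip = arctan|0.62556| = 32.03° (true dip is 32.9°, so apparent ≤ true as expected).

32.03°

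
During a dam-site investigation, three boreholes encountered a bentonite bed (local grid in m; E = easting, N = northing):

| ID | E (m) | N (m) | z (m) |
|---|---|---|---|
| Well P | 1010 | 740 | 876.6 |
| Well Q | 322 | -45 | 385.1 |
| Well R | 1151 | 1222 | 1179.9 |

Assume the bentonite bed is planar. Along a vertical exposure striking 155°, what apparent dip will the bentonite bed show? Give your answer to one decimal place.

29.9°

Two edge vectors: Well P→Well Q = (-688, -785, -491.5), Well P→Well R = (141, 482, 303.3).
Normal n = (Well P→Well Q) × (Well P→Well R) = (-1187.5, 139368.9, -220931).
So ∂z/∂E = −n_x/n_z = −0.00537 and ∂z/∂N = −n_y/n_z = 0.63083.
Unit vector along 155° is (sin 155°, cos 155°) = (0.4226, -0.9063).
Slope in that direction = a·(0.4226) + b·(-0.9063) = −0.57399.
Apparent dip = arctan|0.57399| = 29.9° (true dip is 32.2°, so apparent ≤ true as expected).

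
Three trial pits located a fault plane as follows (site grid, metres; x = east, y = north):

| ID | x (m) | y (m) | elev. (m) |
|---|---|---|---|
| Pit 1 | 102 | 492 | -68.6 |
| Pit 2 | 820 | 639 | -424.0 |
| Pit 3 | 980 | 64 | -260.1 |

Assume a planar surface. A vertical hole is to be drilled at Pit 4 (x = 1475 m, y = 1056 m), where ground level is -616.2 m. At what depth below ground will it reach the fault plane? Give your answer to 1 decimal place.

Let the plane be z = a·x + b·y + c.
Pit 2−Pit 1: 718a + 147b = −355.4;  Pit 3−Pit 1: 878a − 428b = −191.5.
Solving gives a = −0.413094, b = −0.399991.
Then c = -68.6 − a·102 − b·492 = 170.33.
At (1475, 1056): z_contact = −609.31 − 422.39 + 170.33 = -861.37 m.
Depth below ground = -616.2 − (-861.37) = 245.2 m.

245.2 m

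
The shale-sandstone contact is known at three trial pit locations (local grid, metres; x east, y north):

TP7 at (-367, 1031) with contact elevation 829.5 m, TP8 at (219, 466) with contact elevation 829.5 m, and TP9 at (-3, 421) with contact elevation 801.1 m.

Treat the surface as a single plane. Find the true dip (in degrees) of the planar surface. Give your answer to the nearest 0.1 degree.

Let the plane be z = a·x + b·y + c.
TP8−TP7: 586a − 565b = 0;  TP9−TP7: 364a − 610b = −28.4.
Solving gives a = 0.10570, b = 0.10963.
Gradient magnitude |∇z| = √(a² + b²) = √(0.01117 + 0.01202) = 0.15229.
True dip = arctan(0.15229) = 8.7°, dipping toward SW (azimuth ≈ 224°).

8.7°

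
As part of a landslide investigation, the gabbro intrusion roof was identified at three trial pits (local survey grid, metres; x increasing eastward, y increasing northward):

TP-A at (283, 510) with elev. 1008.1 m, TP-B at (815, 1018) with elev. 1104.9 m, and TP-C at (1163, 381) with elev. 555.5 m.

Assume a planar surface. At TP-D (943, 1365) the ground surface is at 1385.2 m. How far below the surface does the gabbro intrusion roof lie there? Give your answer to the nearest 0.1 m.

114.9 m

Two edge vectors: TP-A→TP-B = (532, 508, 96.8), TP-A→TP-C = (880, -129, -452.6).
Normal n = (TP-A→TP-B) × (TP-A→TP-C) = (-217433.6, 325967.2, -515668).
So ∂z/∂x = −n_x/n_z = −0.421654 and ∂z/∂y = −n_y/n_z = 0.632126.
Intercept c from TP-A: 1008.1 + 119.33 − 322.38 = 805.04.
At (943, 1365): z_contact = −397.62 + 862.85 + 805.04 = 1270.28 m.
Depth below ground = 1385.2 − 1270.28 = 114.9 m.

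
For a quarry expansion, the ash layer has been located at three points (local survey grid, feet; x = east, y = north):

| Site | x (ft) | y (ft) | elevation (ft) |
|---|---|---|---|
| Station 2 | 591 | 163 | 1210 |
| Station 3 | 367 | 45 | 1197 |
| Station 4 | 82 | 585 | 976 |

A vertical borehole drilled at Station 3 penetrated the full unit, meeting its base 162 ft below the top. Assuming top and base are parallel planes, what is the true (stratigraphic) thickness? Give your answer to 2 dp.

152.15 ft

Two edge vectors: Station 2→Station 3 = (-224, -118, -13), Station 2→Station 4 = (-509, 422, -234).
Normal n = (Station 2→Station 3) × (Station 2→Station 4) = (33098, -45799, -154590).
So ∂z/∂x = −n_x/n_z = 0.21410 and ∂z/∂y = −n_y/n_z = −0.29626.
|∇z| = √(a²+b²) = 0.36553, so dip δ = arctan(0.36553) = 20.08°.
True thickness = vertical thickness × cos δ = 162 × cos 20.08° = 152.15 ft.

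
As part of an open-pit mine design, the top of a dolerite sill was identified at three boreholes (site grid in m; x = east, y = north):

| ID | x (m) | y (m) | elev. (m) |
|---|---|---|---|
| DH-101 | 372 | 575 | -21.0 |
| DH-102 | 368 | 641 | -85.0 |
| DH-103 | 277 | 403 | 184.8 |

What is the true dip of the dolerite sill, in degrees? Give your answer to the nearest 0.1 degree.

Two edge vectors: DH-101→DH-102 = (-4, 66, -64), DH-101→DH-103 = (-95, -172, 205.8).
Normal n = (DH-101→DH-102) × (DH-101→DH-103) = (2574.8, 6903.2, 6958).
So ∂z/∂x = −n_x/n_z = −0.37005 and ∂z/∂y = −n_y/n_z = −0.99212.
Gradient magnitude |∇z| = √(a² + b²) = √(0.13694 + 0.98431) = 1.05889.
True dip = arctan(1.05889) = 46.6°, dipping toward NNE (azimuth ≈ 020°).

46.6°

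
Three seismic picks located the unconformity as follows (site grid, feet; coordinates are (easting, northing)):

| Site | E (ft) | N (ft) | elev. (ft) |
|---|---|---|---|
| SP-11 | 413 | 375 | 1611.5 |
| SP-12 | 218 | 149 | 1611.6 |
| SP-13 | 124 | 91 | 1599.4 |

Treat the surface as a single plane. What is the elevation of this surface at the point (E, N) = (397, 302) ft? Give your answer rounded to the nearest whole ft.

Let the plane be z = a·E + b·N + c.
SP-12−SP-11: −195a − 226b = 0.1;  SP-13−SP-11: −289a − 284b = −12.1.
Solving gives a = 0.27814, b = −0.24043.
Then c = 1611.5 − a·413 − b·375 = 1586.79.
At (397, 302): z = 110.4 − 72.6 + 1586.79 = 1624.6 ft.

1625 ft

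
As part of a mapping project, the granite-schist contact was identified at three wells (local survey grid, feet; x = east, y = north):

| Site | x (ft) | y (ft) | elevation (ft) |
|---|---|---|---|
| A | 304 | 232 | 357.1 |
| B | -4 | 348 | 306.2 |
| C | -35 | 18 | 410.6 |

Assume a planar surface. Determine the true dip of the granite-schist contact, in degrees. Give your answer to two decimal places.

17.93°

Two edge vectors: A→B = (-308, 116, -50.9), A→C = (-339, -214, 53.5).
Normal n = (A→B) × (A→C) = (-4686.6, 33733.1, 105236).
So ∂z/∂x = −n_x/n_z = 0.04453 and ∂z/∂y = −n_y/n_z = −0.32055.
Gradient magnitude |∇z| = √(a² + b²) = √(0.00198 + 0.10275) = 0.32363.
True dip = arctan(0.32363) = 17.93°, dipping toward N (azimuth ≈ 352°).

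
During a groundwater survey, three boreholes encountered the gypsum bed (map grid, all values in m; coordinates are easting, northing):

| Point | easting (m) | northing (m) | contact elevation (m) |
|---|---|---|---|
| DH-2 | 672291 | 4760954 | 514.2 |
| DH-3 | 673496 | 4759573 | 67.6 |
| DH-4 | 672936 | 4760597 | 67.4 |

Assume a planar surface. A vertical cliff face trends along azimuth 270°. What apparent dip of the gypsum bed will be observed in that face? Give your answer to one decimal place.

44.8°

Two edge vectors: DH-2→DH-3 = (1205, -1381, -446.6), DH-2→DH-4 = (645, -357, -446.8).
Normal n = (DH-2→DH-3) × (DH-2→DH-4) = (457594.6, 250337, 460560).
So ∂z/∂easting = −n_x/n_z = −0.99356 and ∂z/∂northing = −n_y/n_z = −0.54355.
Unit vector along 270° is (sin 270°, cos 270°) = (-1.0000, -0.0000).
Slope in that direction = a·(-1.0000) + b·(-0.0000) = 0.99356.
Apparent dip = arctan|0.99356| = 44.8° (true dip is 48.6°, so apparent ≤ true as expected).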